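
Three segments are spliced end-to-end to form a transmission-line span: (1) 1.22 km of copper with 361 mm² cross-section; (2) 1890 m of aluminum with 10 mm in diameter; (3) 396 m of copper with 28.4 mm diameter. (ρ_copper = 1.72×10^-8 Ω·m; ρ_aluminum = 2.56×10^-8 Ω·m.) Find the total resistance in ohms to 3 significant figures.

Seg 1: A = 361 mm² = 3.610e-04 m²
R_1 = (1.72×10^-8)(1220)/(3.610e-04) = 0.05813 Ω
Seg 2: A = π(d/2)² = π(5.0000e-03 m)² = 7.854e-05 m²
R_2 = (2.56×10^-8)(1890)/(7.854e-05) = 0.616 Ω
Seg 3: A = π(d/2)² = π(1.4200e-02 m)² = 6.335e-04 m²
R_3 = (1.72×10^-8)(396)/(6.335e-04) = 0.01075 Ω
R_total = R_1 + R_2 + R_3 = 0.685 Ω

0.685 Ω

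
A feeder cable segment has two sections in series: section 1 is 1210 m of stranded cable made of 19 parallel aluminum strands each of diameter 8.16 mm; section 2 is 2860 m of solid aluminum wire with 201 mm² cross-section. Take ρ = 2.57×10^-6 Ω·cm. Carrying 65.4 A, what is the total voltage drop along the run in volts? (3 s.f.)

26.0 V

ρ = 2.57×10^-6 Ω·cm = 2.57×10^-8 Ω·m
Section 1: A_strand = π(4.0800e-03)² = 5.230e-05 m²; R₁ = ρL/(N·A_s) = (2.57×10^-8)(1210)/(19×5.230e-05) = 0.0313 Ω
Section 2: A = 201 mm² = 2.010e-04 m²
R₂ = (2.57×10^-8)(2860)/(2.010e-04) = 0.3657 Ω
R = R₁ + R₂ = 0.397 Ω
V = IR = 65.4 × 0.397 = 26.0 V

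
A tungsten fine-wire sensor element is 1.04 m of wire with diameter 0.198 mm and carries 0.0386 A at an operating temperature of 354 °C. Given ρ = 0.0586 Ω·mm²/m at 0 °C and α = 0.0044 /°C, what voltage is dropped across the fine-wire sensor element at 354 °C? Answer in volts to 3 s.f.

ρ = 0.0586 Ω·mm²/m = 5.86×10^-8 Ω·m
A = π(d/2)² = π(9.9000e-05 m)² = 3.079e-08 m²
R₍0₎ = ρL/A = (5.86×10^-8)(1.04)/(3.079e-08) = 1.979 Ω
R₍354₎ = R₍0₎(1 + αΔT) = 1.979 × (1 + 0.0044×354) = 5.062 Ω
V = IR = 0.0386 × 5.062 = 0.195 V

0.195 V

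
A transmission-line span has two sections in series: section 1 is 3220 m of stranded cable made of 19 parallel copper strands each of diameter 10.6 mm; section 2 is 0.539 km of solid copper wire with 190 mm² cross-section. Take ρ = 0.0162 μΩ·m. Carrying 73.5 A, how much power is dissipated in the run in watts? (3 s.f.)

ρ = 0.0162 μΩ·m = 1.62×10^-8 Ω·m
Section 1: A_strand = π(5.3000e-03)² = 8.825e-05 m²; R₁ = ρL/(N·A_s) = (1.62×10^-8)(3220)/(19×8.825e-05) = 0.03111 Ω
Section 2: A = 190 mm² = 1.900e-04 m²
R₂ = (1.62×10^-8)(539)/(1.900e-04) = 0.04596 Ω
R = R₁ + R₂ = 0.07707 Ω
P = I²R = (73.5)² × 0.07707 = 416 W

416 W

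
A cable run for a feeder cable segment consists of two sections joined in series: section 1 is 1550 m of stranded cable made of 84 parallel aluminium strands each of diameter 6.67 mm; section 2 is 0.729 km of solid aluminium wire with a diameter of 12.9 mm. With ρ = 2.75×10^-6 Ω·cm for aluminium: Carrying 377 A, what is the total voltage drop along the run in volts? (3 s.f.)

ρ = 2.75×10^-6 Ω·cm = 2.75×10^-8 Ω·m
Section 1: A_strand = π(3.3350e-03)² = 3.494e-05 m²; R₁ = ρL/(N·A_s) = (2.75×10^-8)(1550)/(84×3.494e-05) = 0.01452 Ω
Section 2: A = π(d/2)² = π(6.4500e-03 m)² = 1.307e-04 m²
R₂ = (2.75×10^-8)(729)/(1.307e-04) = 0.1534 Ω
R = R₁ + R₂ = 0.1679 Ω
V = IR = 377 × 0.1679 = 63.3 V

63.3 V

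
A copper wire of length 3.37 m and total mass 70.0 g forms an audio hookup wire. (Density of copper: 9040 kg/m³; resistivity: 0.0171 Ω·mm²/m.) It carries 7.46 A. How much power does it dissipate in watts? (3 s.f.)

ρ = 0.0171 Ω·mm²/m = 1.71×10^-8 Ω·m
A = m/(density·L) = 0.07/(9040×3.37) = 2.2977e-06 m²
R = ρL/A = (1.71×10^-8)(3.37)/(2.2977e-06) = 0.02508 Ω
P = I²R = (7.46)² × 0.02508 = 1.40 W

1.40 W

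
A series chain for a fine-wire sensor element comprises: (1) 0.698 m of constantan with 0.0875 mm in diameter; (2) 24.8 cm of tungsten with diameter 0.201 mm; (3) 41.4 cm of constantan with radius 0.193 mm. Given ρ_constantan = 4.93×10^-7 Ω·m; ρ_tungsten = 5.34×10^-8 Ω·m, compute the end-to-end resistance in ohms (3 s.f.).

Seg 1: A = π(d/2)² = π(4.3750e-05 m)² = 6.013e-09 m²
R_1 = (4.93×10^-7)(0.698)/(6.013e-09) = 57.23 Ω
Seg 2: A = π(d/2)² = π(1.0050e-04 m)² = 3.173e-08 m²
R_2 = (5.34×10^-8)(0.248)/(3.173e-08) = 0.4174 Ω
Seg 3: A = πr² = π(1.9300e-04 m)² = 1.170e-07 m²
R_3 = (4.93×10^-7)(0.414)/(1.170e-07) = 1.744 Ω
R_total = R_1 + R_2 + R_3 = 59.4 Ω

59.4 Ω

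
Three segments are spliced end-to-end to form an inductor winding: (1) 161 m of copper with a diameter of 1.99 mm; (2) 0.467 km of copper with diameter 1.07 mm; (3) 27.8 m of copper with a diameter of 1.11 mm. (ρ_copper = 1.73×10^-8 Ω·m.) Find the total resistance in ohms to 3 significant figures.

10.4 Ω

Seg 1: A = π(d/2)² = π(9.9500e-04 m)² = 3.110e-06 m²
R_1 = (1.73×10^-8)(161)/(3.110e-06) = 0.8955 Ω
Seg 2: A = π(d/2)² = π(5.3500e-04 m)² = 8.992e-07 m²
R_2 = (1.73×10^-8)(467)/(8.992e-07) = 8.985 Ω
Seg 3: A = π(d/2)² = π(5.5500e-04 m)² = 9.677e-07 m²
R_3 = (1.73×10^-8)(27.8)/(9.677e-07) = 0.497 Ω
R_total = R_1 + R_2 + R_3 = 10.4 Ω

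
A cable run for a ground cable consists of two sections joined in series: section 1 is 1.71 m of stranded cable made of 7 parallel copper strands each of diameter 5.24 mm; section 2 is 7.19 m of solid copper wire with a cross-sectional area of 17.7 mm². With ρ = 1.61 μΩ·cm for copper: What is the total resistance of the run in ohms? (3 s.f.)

ρ = 1.61 μΩ·cm = 1.61×10^-8 Ω·m
Section 1: A_strand = π(2.6200e-03)² = 2.157e-05 m²; R₁ = ρL/(N·A_s) = (1.61×10^-8)(1.71)/(7×2.157e-05) = 1.824×10^-4 Ω
Section 2: A = 17.7 mm² = 1.770e-05 m²
R₂ = (1.61×10^-8)(7.19)/(1.770e-05) = 0.00654 Ω
R = R₁ + R₂ = 0.00672 Ω

0.00672 Ω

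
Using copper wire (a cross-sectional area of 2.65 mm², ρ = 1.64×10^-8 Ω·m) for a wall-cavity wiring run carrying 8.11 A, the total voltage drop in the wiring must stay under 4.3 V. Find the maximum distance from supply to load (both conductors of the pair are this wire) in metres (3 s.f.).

42.8 m

A = 2.65 mm² = 2.650e-06 m²
L_max = V_max·A/(2·ρI) = (4.3)(2.650e-06)/(2×1.64×10^-8×8.11) = 42.8 m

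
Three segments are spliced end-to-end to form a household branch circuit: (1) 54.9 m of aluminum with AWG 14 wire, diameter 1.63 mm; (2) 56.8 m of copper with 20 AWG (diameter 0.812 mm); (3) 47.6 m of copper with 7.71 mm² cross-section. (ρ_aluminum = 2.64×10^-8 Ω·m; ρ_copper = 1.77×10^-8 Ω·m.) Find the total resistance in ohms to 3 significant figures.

Seg 1: A = π(1.63/2 mm)² = π(8.1500e-04 m)² = 2.087e-06 m²
R_1 = (2.64×10^-8)(54.9)/(2.087e-06) = 0.6946 Ω
Seg 2: A = π(0.812/2 mm)² = π(4.0600e-04 m)² = 5.178e-07 m²
R_2 = (1.77×10^-8)(56.8)/(5.178e-07) = 1.941 Ω
Seg 3: A = 7.71 mm² = 7.710e-06 m²
R_3 = (1.77×10^-8)(47.6)/(7.710e-06) = 0.1093 Ω
R_total = R_1 + R_2 + R_3 = 2.75 Ω

2.75 Ω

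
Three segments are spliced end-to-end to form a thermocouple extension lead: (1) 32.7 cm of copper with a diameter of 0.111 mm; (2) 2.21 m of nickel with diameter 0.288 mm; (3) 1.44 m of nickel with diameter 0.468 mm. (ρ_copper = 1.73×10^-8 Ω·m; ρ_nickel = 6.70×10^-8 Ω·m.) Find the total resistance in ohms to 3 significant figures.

Seg 1: A = π(d/2)² = π(5.5500e-05 m)² = 9.677e-09 m²
R_1 = (1.73×10^-8)(0.327)/(9.677e-09) = 0.5846 Ω
Seg 2: A = π(d/2)² = π(1.4400e-04 m)² = 6.514e-08 m²
R_2 = (6.70×10^-8)(2.21)/(6.514e-08) = 2.273 Ω
Seg 3: A = π(d/2)² = π(2.3400e-04 m)² = 1.720e-07 m²
R_3 = (6.70×10^-8)(1.44)/(1.720e-07) = 0.5609 Ω
R_total = R_1 + R_2 + R_3 = 3.42 Ω

3.42 Ω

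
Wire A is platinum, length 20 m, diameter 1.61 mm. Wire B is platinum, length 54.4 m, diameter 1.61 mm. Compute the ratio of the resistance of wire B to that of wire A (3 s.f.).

2.72

R ∝ ρL/d², so R_B/R_A = (L_B/L_A)
= (54.4/20) = 2.72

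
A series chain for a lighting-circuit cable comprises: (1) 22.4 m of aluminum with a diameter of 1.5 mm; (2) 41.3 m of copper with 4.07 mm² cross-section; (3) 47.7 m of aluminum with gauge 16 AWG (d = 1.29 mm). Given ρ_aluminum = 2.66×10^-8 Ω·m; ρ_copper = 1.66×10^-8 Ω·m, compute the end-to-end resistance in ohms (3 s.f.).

Seg 1: A = π(d/2)² = π(7.5000e-04 m)² = 1.767e-06 m²
R_1 = (2.66×10^-8)(22.4)/(1.767e-06) = 0.3372 Ω
Seg 2: A = 4.07 mm² = 4.070e-06 m²
R_2 = (1.66×10^-8)(41.3)/(4.070e-06) = 0.1684 Ω
Seg 3: A = π(1.29/2 mm)² = π(6.4500e-04 m)² = 1.307e-06 m²
R_3 = (2.66×10^-8)(47.7)/(1.307e-06) = 0.9708 Ω
R_total = R_1 + R_2 + R_3 = 1.48 Ω

1.48 Ω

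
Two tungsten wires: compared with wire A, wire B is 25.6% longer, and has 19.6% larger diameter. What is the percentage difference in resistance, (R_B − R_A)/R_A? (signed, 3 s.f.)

-12.2%

R ∝ L/d², so R_B/R_A = (1 + 25.6/100) × (1 + 19.6/100)⁻²
= 1.256 × 0.6991 = 0.8781
(R_B − R_A)/R_A = 0.8781 − 1 = -12.2%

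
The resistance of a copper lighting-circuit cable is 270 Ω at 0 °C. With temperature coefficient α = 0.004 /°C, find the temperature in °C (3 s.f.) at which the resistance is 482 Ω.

196 °C

R = R₀(1 + α(T − T₀)) ⇒ T = T₀ + (R/R₀ − 1)/α
T = 0 + (482/270 − 1)/0.004 = 0 + (0.7852)/0.004 = 196 °C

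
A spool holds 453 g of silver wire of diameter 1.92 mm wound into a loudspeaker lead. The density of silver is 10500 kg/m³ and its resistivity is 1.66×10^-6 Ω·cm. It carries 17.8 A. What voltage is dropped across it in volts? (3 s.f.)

1.52 V

ρ = 1.66×10^-6 Ω·cm = 1.66×10^-8 Ω·m
A = π(d/2)² = π(9.6000e-04 m)² = 2.8953e-06 m²
L = m/(density·A) = 0.453/(10500×2.8953e-06) = 14.9 m
R = ρL/A = (1.66×10^-8)(14.9)/(2.8953e-06) = 0.08543 Ω
V = IR = 17.8 × 0.08543 = 1.52 V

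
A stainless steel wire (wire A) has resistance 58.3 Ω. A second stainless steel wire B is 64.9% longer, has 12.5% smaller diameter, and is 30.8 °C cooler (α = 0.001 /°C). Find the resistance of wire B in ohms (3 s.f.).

R ∝ ρL/d² with ρ ∝ (1+αΔT), so R_B/R_A = (1 + 64.9/100) × (1 − 12.5/100)⁻² × (1 − 0.001×30.8)
= 1.649 × 1.306 × 0.9692 = 2.087
R_B = 2.087 × 58.3 = 122 Ω

122 Ω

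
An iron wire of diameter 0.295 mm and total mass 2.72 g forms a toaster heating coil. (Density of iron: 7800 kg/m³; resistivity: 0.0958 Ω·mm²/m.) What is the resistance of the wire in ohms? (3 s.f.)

7.15 Ω

ρ = 0.0958 Ω·mm²/m = 9.58×10^-8 Ω·m
A = π(d/2)² = π(1.4750e-04 m)² = 6.8349e-08 m²
L = m/(density·A) = 0.00272/(7800×6.8349e-08) = 5.102 m
R = ρL/A = (9.58×10^-8)(5.102)/(6.8349e-08) = 7.15 Ω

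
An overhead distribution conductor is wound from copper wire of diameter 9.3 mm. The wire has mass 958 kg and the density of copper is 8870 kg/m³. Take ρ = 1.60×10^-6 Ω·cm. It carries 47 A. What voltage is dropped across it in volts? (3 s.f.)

17.6 V

ρ = 1.60×10^-6 Ω·cm = 1.60×10^-8 Ω·m
A = π(d/2)² = π(4.6500e-03 m)² = 6.7929e-05 m²
L = m/(density·A) = 958/(8870×6.7929e-05) = 1590 m
R = ρL/A = (1.60×10^-8)(1590)/(6.7929e-05) = 0.3745 Ω
V = IR = 47 × 0.3745 = 17.6 V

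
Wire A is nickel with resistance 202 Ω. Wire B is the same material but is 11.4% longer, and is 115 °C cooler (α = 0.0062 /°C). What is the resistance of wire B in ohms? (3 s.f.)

R ∝ ρL/d² with ρ ∝ (1+αΔT), so R_B/R_A = (1 + 11.4/100) × (1 − 0.0062×115)
= 1.114 × 0.287 = 0.3197
R_B = 0.3197 × 202 = 64.6 Ω

64.6 Ω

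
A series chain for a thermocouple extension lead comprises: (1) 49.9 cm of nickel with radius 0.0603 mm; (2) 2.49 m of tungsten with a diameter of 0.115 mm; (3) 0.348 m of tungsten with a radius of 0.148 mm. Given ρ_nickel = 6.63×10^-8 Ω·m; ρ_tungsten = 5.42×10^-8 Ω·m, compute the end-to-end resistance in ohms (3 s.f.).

Seg 1: A = πr² = π(6.0300e-05 m)² = 1.142e-08 m²
R_1 = (6.63×10^-8)(0.499)/(1.142e-08) = 2.896 Ω
Seg 2: A = π(d/2)² = π(5.7500e-05 m)² = 1.039e-08 m²
R_2 = (5.42×10^-8)(2.49)/(1.039e-08) = 12.99 Ω
Seg 3: A = πr² = π(1.4800e-04 m)² = 6.881e-08 m²
R_3 = (5.42×10^-8)(0.348)/(6.881e-08) = 0.2741 Ω
R_total = R_1 + R_2 + R_3 = 16.2 Ω

16.2 Ω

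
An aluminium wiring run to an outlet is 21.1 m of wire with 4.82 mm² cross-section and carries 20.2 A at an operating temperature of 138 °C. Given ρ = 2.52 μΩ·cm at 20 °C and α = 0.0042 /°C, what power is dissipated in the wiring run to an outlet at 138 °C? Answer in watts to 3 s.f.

ρ = 2.52 μΩ·cm = 2.52×10^-8 Ω·m
A = 4.82 mm² = 4.820e-06 m²
R₍20₎ = ρL/A = (2.52×10^-8)(21.1)/(4.820e-06) = 0.1103 Ω
R₍138₎ = R₍20₎(1 + αΔT) = 0.1103 × (1 + 0.0042×118) = 0.165 Ω
P = I²R = (20.2)² × 0.165 = 67.3 W

67.3 W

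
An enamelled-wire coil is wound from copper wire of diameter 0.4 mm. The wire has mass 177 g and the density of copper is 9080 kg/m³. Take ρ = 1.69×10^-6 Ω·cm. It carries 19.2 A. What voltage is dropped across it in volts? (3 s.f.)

401 V

ρ = 1.69×10^-6 Ω·cm = 1.69×10^-8 Ω·m
A = π(d/2)² = π(2.0000e-04 m)² = 1.2566e-07 m²
L = m/(density·A) = 0.177/(9080×1.2566e-07) = 155.1 m
R = ρL/A = (1.69×10^-8)(155.1)/(1.2566e-07) = 20.86 Ω
V = IR = 19.2 × 20.86 = 401 V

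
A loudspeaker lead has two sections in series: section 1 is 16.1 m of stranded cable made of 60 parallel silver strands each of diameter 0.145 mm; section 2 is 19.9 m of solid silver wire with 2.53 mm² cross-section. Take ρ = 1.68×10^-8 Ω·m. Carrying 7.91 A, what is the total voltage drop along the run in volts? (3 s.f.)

Section 1: A_strand = π(7.2500e-05)² = 1.651e-08 m²; R₁ = ρL/(N·A_s) = (1.68×10^-8)(16.1)/(60×1.651e-08) = 0.273 Ω
Section 2: A = 2.53 mm² = 2.530e-06 m²
R₂ = (1.68×10^-8)(19.9)/(2.530e-06) = 0.1321 Ω
R = R₁ + R₂ = 0.4051 Ω
V = IR = 7.91 × 0.4051 = 3.20 V

3.20 V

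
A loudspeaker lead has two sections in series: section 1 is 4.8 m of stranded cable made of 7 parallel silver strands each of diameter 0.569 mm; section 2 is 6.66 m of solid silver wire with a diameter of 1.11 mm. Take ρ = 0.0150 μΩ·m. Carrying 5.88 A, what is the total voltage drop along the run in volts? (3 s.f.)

ρ = 0.0150 μΩ·m = 1.50×10^-8 Ω·m
Section 1: A_strand = π(2.8450e-04)² = 2.543e-07 m²; R₁ = ρL/(N·A_s) = (1.50×10^-8)(4.8)/(7×2.543e-07) = 0.04045 Ω
Section 2: A = π(d/2)² = π(5.5500e-04 m)² = 9.677e-07 m²
R₂ = (1.50×10^-8)(6.66)/(9.677e-07) = 0.1032 Ω
R = R₁ + R₂ = 0.1437 Ω
V = IR = 5.88 × 0.1437 = 0.845 V

0.845 V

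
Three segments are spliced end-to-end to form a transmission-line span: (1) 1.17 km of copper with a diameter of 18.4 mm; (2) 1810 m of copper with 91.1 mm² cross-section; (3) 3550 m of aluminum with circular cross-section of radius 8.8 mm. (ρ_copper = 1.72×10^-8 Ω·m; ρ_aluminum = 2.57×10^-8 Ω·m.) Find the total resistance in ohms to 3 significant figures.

Seg 1: A = π(d/2)² = π(9.2000e-03 m)² = 2.659e-04 m²
R_1 = (1.72×10^-8)(1170)/(2.659e-04) = 0.07568 Ω
Seg 2: A = 91.1 mm² = 9.110e-05 m²
R_2 = (1.72×10^-8)(1810)/(9.110e-05) = 0.3417 Ω
Seg 3: A = πr² = π(8.8000e-03 m)² = 2.433e-04 m²
R_3 = (2.57×10^-8)(3550)/(2.433e-04) = 0.375 Ω
R_total = R_1 + R_2 + R_3 = 0.792 Ω

0.792 Ω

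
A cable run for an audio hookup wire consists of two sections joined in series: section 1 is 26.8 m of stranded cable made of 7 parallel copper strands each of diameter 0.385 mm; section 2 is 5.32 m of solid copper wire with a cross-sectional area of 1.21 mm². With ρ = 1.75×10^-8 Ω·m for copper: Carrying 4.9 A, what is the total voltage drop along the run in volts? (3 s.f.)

Section 1: A_strand = π(1.9250e-04)² = 1.164e-07 m²; R₁ = ρL/(N·A_s) = (1.75×10^-8)(26.8)/(7×1.164e-07) = 0.5755 Ω
Section 2: A = 1.21 mm² = 1.210e-06 m²
R₂ = (1.75×10^-8)(5.32)/(1.210e-06) = 0.07694 Ω
R = R₁ + R₂ = 0.6525 Ω
V = IR = 4.9 × 0.6525 = 3.20 V

3.20 V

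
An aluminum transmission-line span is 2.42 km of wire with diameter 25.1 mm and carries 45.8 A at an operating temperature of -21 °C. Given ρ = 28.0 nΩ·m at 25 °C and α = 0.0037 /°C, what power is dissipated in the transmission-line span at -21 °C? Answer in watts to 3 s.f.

238 W

ρ = 28.0 nΩ·m = 2.80×10^-8 Ω·m
A = π(d/2)² = π(1.2550e-02 m)² = 4.948e-04 m²
R₍25₎ = ρL/A = (2.80×10^-8)(2420)/(4.948e-04) = 0.1369 Ω
R₍-21₎ = R₍25₎(1 + αΔT) = 0.1369 × (1 + 0.0037×-46) = 0.1136 Ω
P = I²R = (45.8)² × 0.1136 = 238 W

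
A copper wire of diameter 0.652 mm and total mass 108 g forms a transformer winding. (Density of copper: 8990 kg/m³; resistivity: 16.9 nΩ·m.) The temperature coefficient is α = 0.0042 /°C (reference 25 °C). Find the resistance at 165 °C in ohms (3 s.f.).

ρ = 16.9 nΩ·m = 1.69×10^-8 Ω·m
A = π(d/2)² = π(3.2600e-04 m)² = 3.3388e-07 m²
L = m/(density·A) = 0.108/(8990×3.3388e-07) = 35.98 m
R = ρL/A = (1.69×10^-8)(35.98)/(3.3388e-07) = 1.821 Ω
R(165 °C) = 1.821 × (1 + 0.0042×140) = 2.89 Ω

2.89 Ω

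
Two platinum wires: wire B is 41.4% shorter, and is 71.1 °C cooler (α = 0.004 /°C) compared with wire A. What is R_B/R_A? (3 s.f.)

0.419

R ∝ ρL/d² with ρ ∝ (1+αΔT), so R_B/R_A = (1 − 41.4/100) × (1 − 0.004×71.1)
= 0.586 × 0.7156 = 0.419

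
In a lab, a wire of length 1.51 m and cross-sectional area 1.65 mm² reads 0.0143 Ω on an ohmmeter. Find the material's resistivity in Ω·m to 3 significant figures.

1.56×10^-8 Ω·m

A = 1.65 mm² = 1.650e-06 m²
ρ = RA/L = (0.0143)(1.650e-06)/(1.51) = 1.56×10^-8 Ω·m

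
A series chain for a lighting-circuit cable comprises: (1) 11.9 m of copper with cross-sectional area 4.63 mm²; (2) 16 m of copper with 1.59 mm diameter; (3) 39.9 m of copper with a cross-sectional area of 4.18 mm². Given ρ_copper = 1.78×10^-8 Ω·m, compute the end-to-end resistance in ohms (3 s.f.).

0.359 Ω

Seg 1: A = 4.63 mm² = 4.630e-06 m²
R_1 = (1.78×10^-8)(11.9)/(4.630e-06) = 0.04575 Ω
Seg 2: A = π(d/2)² = π(7.9500e-04 m)² = 1.986e-06 m²
R_2 = (1.78×10^-8)(16)/(1.986e-06) = 0.1434 Ω
Seg 3: A = 4.18 mm² = 4.180e-06 m²
R_3 = (1.78×10^-8)(39.9)/(4.180e-06) = 0.1699 Ω
R_total = R_1 + R_2 + R_3 = 0.359 Ω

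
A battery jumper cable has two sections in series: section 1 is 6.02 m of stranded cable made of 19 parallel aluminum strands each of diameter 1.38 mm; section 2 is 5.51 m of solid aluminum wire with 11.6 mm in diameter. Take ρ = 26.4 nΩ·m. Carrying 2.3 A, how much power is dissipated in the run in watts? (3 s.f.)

ρ = 26.4 nΩ·m = 2.64×10^-8 Ω·m
Section 1: A_strand = π(6.9000e-04)² = 1.496e-06 m²; R₁ = ρL/(N·A_s) = (2.64×10^-8)(6.02)/(19×1.496e-06) = 0.005592 Ω
Section 2: A = π(d/2)² = π(5.8000e-03 m)² = 1.057e-04 m²
R₂ = (2.64×10^-8)(5.51)/(1.057e-04) = 0.001376 Ω
R = R₁ + R₂ = 0.006969 Ω
P = I²R = (2.3)² × 0.006969 = 0.0369 W

0.0369 W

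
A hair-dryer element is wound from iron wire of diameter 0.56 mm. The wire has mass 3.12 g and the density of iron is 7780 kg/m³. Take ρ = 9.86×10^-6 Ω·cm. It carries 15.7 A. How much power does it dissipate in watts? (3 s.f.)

ρ = 9.86×10^-6 Ω·cm = 9.86×10^-8 Ω·m
A = π(d/2)² = π(2.8000e-04 m)² = 2.4630e-07 m²
L = m/(density·A) = 0.00312/(7780×2.4630e-07) = 1.628 m
R = ρL/A = (9.86×10^-8)(1.628)/(2.4630e-07) = 0.6518 Ω
P = I²R = (15.7)² × 0.6518 = 161 W

161 W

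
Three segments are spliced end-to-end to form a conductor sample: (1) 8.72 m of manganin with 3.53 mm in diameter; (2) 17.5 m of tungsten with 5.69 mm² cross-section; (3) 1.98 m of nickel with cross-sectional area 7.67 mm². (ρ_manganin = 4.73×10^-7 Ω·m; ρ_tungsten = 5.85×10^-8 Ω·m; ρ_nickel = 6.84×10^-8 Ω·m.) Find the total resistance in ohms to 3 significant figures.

0.619 Ω

Seg 1: A = π(d/2)² = π(1.7650e-03 m)² = 9.787e-06 m²
R_1 = (4.73×10^-7)(8.72)/(9.787e-06) = 0.4214 Ω
Seg 2: A = 5.69 mm² = 5.690e-06 m²
R_2 = (5.85×10^-8)(17.5)/(5.690e-06) = 0.1799 Ω
Seg 3: A = 7.67 mm² = 7.670e-06 m²
R_3 = (6.84×10^-8)(1.98)/(7.670e-06) = 0.01766 Ω
R_total = R_1 + R_2 + R_3 = 0.619 Ω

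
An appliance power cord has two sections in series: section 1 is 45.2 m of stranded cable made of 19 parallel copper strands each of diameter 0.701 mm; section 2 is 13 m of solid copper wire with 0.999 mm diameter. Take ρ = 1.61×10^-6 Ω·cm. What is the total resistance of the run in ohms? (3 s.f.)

ρ = 1.61×10^-6 Ω·cm = 1.61×10^-8 Ω·m
Section 1: A_strand = π(3.5050e-04)² = 3.859e-07 m²; R₁ = ρL/(N·A_s) = (1.61×10^-8)(45.2)/(19×3.859e-07) = 0.09924 Ω
Section 2: A = π(d/2)² = π(4.9950e-04 m)² = 7.838e-07 m²
R₂ = (1.61×10^-8)(13)/(7.838e-07) = 0.267 Ω
R = R₁ + R₂ = 0.366 Ω

0.366 Ω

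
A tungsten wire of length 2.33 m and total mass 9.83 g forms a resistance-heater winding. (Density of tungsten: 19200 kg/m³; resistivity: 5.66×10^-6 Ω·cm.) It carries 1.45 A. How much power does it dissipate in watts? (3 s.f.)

1.26 W

ρ = 5.66×10^-6 Ω·cm = 5.66×10^-8 Ω·m
A = m/(density·L) = 0.00983/(19200×2.33) = 2.1973e-07 m²
R = ρL/A = (5.66×10^-8)(2.33)/(2.1973e-07) = 0.6002 Ω
P = I²R = (1.45)² × 0.6002 = 1.26 W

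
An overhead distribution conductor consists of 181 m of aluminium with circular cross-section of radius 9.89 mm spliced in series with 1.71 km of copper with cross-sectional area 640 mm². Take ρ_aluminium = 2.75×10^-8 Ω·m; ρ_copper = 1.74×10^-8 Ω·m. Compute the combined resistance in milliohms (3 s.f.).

62.7 mΩ

Segment 1: A = πr² = π(9.8900e-03 m)² = 3.073e-04 m²
R₁ = ρL/A = (2.75×10^-8)(181)/(3.073e-04) = 0.0162 Ω
Segment 2: A = 640 mm² = 6.400e-04 m²
R₂ = (1.74×10^-8)(1710)/(6.400e-04) = 0.04649 Ω
R = R₁ + R₂ = 62.7 mΩ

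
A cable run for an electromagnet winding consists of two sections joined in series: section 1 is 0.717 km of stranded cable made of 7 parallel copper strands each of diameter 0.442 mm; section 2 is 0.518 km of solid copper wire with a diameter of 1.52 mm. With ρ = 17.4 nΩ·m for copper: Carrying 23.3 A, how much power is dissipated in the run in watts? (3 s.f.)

9000 W

ρ = 17.4 nΩ·m = 1.74×10^-8 Ω·m
Section 1: A_strand = π(2.2100e-04)² = 1.534e-07 m²; R₁ = ρL/(N·A_s) = (1.74×10^-8)(717)/(7×1.534e-07) = 11.62 Ω
Section 2: A = π(d/2)² = π(7.6000e-04 m)² = 1.815e-06 m²
R₂ = (1.74×10^-8)(518)/(1.815e-06) = 4.967 Ω
R = R₁ + R₂ = 16.58 Ω
P = I²R = (23.3)² × 16.58 = 9000 W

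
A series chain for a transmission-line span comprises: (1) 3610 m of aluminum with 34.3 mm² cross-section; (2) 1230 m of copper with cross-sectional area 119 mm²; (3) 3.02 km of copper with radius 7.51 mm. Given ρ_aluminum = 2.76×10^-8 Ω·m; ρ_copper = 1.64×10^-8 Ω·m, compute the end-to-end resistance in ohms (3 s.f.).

3.35 Ω

Seg 1: A = 34.3 mm² = 3.430e-05 m²
R_1 = (2.76×10^-8)(3610)/(3.430e-05) = 2.905 Ω
Seg 2: A = 119 mm² = 1.190e-04 m²
R_2 = (1.64×10^-8)(1230)/(1.190e-04) = 0.1695 Ω
Seg 3: A = πr² = π(7.5100e-03 m)² = 1.772e-04 m²
R_3 = (1.64×10^-8)(3020)/(1.772e-04) = 0.2795 Ω
R_total = R_1 + R_2 + R_3 = 3.35 Ω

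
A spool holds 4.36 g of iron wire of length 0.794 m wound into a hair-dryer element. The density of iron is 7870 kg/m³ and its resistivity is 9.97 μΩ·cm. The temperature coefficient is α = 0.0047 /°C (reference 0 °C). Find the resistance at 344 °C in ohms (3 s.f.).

0.297 Ω

ρ = 9.97 μΩ·cm = 9.97×10^-8 Ω·m
A = m/(density·L) = 0.00436/(7870×0.794) = 6.9774e-07 m²
R = ρL/A = (9.97×10^-8)(0.794)/(6.9774e-07) = 0.1135 Ω
R(344 °C) = 0.1135 × (1 + 0.0047×344) = 0.297 Ω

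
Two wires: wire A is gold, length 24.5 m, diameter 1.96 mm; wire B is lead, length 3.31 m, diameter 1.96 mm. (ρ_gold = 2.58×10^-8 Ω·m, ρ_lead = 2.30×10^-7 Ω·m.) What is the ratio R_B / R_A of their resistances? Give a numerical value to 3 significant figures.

R ∝ ρL/d², so R_B/R_A = (ρ_B/ρ_A) × (L_B/L_A)
= (2.30×10^-7/2.58×10^-8) × (3.31/24.5) = 1.20

1.20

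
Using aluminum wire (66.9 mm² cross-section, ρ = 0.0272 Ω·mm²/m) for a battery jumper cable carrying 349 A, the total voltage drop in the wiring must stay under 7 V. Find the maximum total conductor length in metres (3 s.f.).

49.3 m

ρ = 0.0272 Ω·mm²/m = 2.72×10^-8 Ω·m
A = 66.9 mm² = 6.690e-05 m²
L_max = V_max·A/(1·ρI) = (7)(6.690e-05)/(2.72×10^-8×349) = 49.3 m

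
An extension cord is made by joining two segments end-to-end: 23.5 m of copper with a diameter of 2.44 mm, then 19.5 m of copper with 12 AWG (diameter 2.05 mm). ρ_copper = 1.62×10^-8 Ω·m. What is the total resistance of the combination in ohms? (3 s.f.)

0.177 Ω

Segment 1: A = π(d/2)² = π(1.2200e-03 m)² = 4.676e-06 m²
R₁ = ρL/A = (1.62×10^-8)(23.5)/(4.676e-06) = 0.08142 Ω
Segment 2: A = π(2.05/2 mm)² = π(1.0250e-03 m)² = 3.301e-06 m²
R₂ = (1.62×10^-8)(19.5)/(3.301e-06) = 0.09571 Ω
R = R₁ + R₂ = 0.177 Ω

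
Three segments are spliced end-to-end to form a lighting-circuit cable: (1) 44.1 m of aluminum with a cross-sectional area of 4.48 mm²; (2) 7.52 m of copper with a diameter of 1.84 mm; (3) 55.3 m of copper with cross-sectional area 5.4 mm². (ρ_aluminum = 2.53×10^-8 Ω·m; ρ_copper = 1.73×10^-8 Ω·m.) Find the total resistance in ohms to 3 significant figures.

0.475 Ω

Seg 1: A = 4.48 mm² = 4.480e-06 m²
R_1 = (2.53×10^-8)(44.1)/(4.480e-06) = 0.249 Ω
Seg 2: A = π(d/2)² = π(9.2000e-04 m)² = 2.659e-06 m²
R_2 = (1.73×10^-8)(7.52)/(2.659e-06) = 0.04893 Ω
Seg 3: A = 5.4 mm² = 5.400e-06 m²
R_3 = (1.73×10^-8)(55.3)/(5.400e-06) = 0.1772 Ω
R_total = R_1 + R_2 + R_3 = 0.475 Ω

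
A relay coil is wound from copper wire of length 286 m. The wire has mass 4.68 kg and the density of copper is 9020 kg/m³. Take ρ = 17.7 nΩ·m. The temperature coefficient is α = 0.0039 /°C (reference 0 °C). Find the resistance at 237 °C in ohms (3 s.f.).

5.37 Ω

ρ = 17.7 nΩ·m = 1.77×10^-8 Ω·m
A = m/(density·L) = 4.68/(9020×286) = 1.8142e-06 m²
R = ρL/A = (1.77×10^-8)(286)/(1.8142e-06) = 2.79 Ω
R(237 °C) = 2.79 × (1 + 0.0039×237) = 5.37 Ω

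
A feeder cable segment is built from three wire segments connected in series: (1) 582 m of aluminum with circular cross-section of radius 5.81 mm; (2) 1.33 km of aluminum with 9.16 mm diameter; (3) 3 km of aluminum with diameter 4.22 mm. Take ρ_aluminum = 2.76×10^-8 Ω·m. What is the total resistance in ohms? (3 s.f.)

Seg 1: A = πr² = π(5.8100e-03 m)² = 1.060e-04 m²
R_1 = (2.76×10^-8)(582)/(1.060e-04) = 0.1515 Ω
Seg 2: A = π(d/2)² = π(4.5800e-03 m)² = 6.590e-05 m²
R_2 = (2.76×10^-8)(1330)/(6.590e-05) = 0.557 Ω
Seg 3: A = π(d/2)² = π(2.1100e-03 m)² = 1.399e-05 m²
R_3 = (2.76×10^-8)(3000)/(1.399e-05) = 5.92 Ω
R_total = R_1 + R_2 + R_3 = 6.63 Ω

6.63 Ω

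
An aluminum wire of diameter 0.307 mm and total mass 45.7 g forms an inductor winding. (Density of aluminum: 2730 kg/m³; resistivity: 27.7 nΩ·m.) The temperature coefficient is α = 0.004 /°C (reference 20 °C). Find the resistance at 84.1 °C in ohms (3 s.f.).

106 Ω

ρ = 27.7 nΩ·m = 2.77×10^-8 Ω·m
A = π(d/2)² = π(1.5350e-04 m)² = 7.4023e-08 m²
L = m/(density·A) = 0.0457/(2730×7.4023e-08) = 226.1 m
R = ρL/A = (2.77×10^-8)(226.1)/(7.4023e-08) = 84.63 Ω
R(84.1 °C) = 84.63 × (1 + 0.004×64.1) = 106 Ω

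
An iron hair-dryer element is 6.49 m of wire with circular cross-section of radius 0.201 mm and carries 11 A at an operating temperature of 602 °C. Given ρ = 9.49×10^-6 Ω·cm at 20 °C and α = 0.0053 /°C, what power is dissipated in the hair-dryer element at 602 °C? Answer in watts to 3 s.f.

2400 W

ρ = 9.49×10^-6 Ω·cm = 9.49×10^-8 Ω·m
A = πr² = π(2.0100e-04 m)² = 1.269e-07 m²
R₍20₎ = ρL/A = (9.49×10^-8)(6.49)/(1.269e-07) = 4.853 Ω
R₍602₎ = R₍20₎(1 + αΔT) = 4.853 × (1 + 0.0053×582) = 19.82 Ω
P = I²R = (11)² × 19.82 = 2400 W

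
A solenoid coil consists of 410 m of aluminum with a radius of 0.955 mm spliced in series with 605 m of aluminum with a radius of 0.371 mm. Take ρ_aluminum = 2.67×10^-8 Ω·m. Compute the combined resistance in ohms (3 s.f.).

Segment 1: A = πr² = π(9.5500e-04 m)² = 2.865e-06 m²
R₁ = ρL/A = (2.67×10^-8)(410)/(2.865e-06) = 3.821 Ω
Segment 2: A = πr² = π(3.7100e-04 m)² = 4.324e-07 m²
R₂ = (2.67×10^-8)(605)/(4.324e-07) = 37.36 Ω
R = R₁ + R₂ = 41.2 Ω

41.2 Ω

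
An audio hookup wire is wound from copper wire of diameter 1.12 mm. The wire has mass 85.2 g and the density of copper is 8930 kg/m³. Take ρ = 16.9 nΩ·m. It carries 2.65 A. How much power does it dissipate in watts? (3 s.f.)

1.17 W

ρ = 16.9 nΩ·m = 1.69×10^-8 Ω·m
A = π(d/2)² = π(5.6000e-04 m)² = 9.8520e-07 m²
L = m/(density·A) = 0.0852/(8930×9.8520e-07) = 9.684 m
R = ρL/A = (1.69×10^-8)(9.684)/(9.8520e-07) = 0.1661 Ω
P = I²R = (2.65)² × 0.1661 = 1.17 W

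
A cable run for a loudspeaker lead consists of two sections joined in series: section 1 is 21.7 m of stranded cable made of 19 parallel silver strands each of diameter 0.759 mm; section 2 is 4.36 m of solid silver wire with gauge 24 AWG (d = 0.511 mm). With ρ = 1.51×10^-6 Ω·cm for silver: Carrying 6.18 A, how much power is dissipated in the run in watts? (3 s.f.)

13.7 W

ρ = 1.51×10^-6 Ω·cm = 1.51×10^-8 Ω·m
Section 1: A_strand = π(3.7950e-04)² = 4.525e-07 m²; R₁ = ρL/(N·A_s) = (1.51×10^-8)(21.7)/(19×4.525e-07) = 0.03812 Ω
Section 2: A = π(0.511/2 mm)² = π(2.5550e-04 m)² = 2.051e-07 m²
R₂ = (1.51×10^-8)(4.36)/(2.051e-07) = 0.321 Ω
R = R₁ + R₂ = 0.3591 Ω
P = I²R = (6.18)² × 0.3591 = 13.7 W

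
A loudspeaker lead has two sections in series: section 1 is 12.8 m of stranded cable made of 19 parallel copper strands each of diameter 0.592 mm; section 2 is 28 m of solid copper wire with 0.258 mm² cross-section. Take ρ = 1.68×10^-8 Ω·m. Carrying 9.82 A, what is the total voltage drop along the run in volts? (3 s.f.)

Section 1: A_strand = π(2.9600e-04)² = 2.753e-07 m²; R₁ = ρL/(N·A_s) = (1.68×10^-8)(12.8)/(19×2.753e-07) = 0.04112 Ω
Section 2: A = 0.258 mm² = 2.580e-07 m²
R₂ = (1.68×10^-8)(28)/(2.580e-07) = 1.823 Ω
R = R₁ + R₂ = 1.864 Ω
V = IR = 9.82 × 1.864 = 18.3 V

18.3 V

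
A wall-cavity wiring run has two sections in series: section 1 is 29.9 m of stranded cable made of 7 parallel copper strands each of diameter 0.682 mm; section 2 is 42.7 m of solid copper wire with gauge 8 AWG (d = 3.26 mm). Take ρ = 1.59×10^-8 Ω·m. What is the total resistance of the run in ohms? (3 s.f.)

Section 1: A_strand = π(3.4100e-04)² = 3.653e-07 m²; R₁ = ρL/(N·A_s) = (1.59×10^-8)(29.9)/(7×3.653e-07) = 0.1859 Ω
Section 2: A = π(3.26/2 mm)² = π(1.6300e-03 m)² = 8.347e-06 m²
R₂ = (1.59×10^-8)(42.7)/(8.347e-06) = 0.08134 Ω
R = R₁ + R₂ = 0.267 Ω

0.267 Ω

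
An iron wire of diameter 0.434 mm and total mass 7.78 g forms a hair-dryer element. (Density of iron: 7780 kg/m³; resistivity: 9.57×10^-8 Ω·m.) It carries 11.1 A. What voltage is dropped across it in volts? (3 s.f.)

48.5 V

A = π(d/2)² = π(2.1700e-04 m)² = 1.4793e-07 m²
L = m/(density·A) = 0.00778/(7780×1.4793e-07) = 6.76 m
R = ρL/A = (9.57×10^-8)(6.76)/(1.4793e-07) = 4.373 Ω
V = IR = 11.1 × 4.373 = 48.5 V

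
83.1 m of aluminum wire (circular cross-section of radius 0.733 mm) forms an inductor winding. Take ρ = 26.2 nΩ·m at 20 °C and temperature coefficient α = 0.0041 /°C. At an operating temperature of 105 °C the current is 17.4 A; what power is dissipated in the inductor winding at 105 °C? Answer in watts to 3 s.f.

527 W

ρ = 26.2 nΩ·m = 2.62×10^-8 Ω·m
A = πr² = π(7.3300e-04 m)² = 1.688e-06 m²
R₍20₎ = ρL/A = (2.62×10^-8)(83.1)/(1.688e-06) = 1.29 Ω
R₍105₎ = R₍20₎(1 + αΔT) = 1.29 × (1 + 0.0041×85) = 1.739 Ω
P = I²R = (17.4)² × 1.739 = 527 W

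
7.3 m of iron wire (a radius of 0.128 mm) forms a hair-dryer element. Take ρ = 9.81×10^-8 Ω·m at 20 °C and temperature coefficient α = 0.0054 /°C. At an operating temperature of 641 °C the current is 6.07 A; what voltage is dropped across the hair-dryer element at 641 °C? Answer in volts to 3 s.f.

368 V

A = πr² = π(1.2800e-04 m)² = 5.147e-08 m²
R₍20₎ = ρL/A = (9.81×10^-8)(7.3)/(5.147e-08) = 13.91 Ω
R₍641₎ = R₍20₎(1 + αΔT) = 13.91 × (1 + 0.0054×621) = 60.57 Ω
V = IR = 6.07 × 60.57 = 368 V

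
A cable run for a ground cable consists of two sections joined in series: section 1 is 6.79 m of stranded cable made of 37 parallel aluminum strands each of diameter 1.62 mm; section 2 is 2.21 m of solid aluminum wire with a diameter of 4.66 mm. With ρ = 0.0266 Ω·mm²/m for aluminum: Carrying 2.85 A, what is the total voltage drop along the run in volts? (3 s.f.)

0.0166 V

ρ = 0.0266 Ω·mm²/m = 2.66×10^-8 Ω·m
Section 1: A_strand = π(8.1000e-04)² = 2.061e-06 m²; R₁ = ρL/(N·A_s) = (2.66×10^-8)(6.79)/(37×2.061e-06) = 0.002368 Ω
Section 2: A = π(d/2)² = π(2.3300e-03 m)² = 1.706e-05 m²
R₂ = (2.66×10^-8)(2.21)/(1.706e-05) = 0.003447 Ω
R = R₁ + R₂ = 0.005815 Ω
V = IR = 2.85 × 0.005815 = 0.0166 V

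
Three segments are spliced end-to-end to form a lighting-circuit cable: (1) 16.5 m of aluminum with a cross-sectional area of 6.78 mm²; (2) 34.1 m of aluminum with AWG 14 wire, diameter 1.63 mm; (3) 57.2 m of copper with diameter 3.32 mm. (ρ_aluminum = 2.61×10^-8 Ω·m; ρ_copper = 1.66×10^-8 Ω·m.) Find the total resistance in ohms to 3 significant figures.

Seg 1: A = 6.78 mm² = 6.780e-06 m²
R_1 = (2.61×10^-8)(16.5)/(6.780e-06) = 0.06352 Ω
Seg 2: A = π(1.63/2 mm)² = π(8.1500e-04 m)² = 2.087e-06 m²
R_2 = (2.61×10^-8)(34.1)/(2.087e-06) = 0.4265 Ω
Seg 3: A = π(d/2)² = π(1.6600e-03 m)² = 8.657e-06 m²
R_3 = (1.66×10^-8)(57.2)/(8.657e-06) = 0.1097 Ω
R_total = R_1 + R_2 + R_3 = 0.600 Ω

0.600 Ω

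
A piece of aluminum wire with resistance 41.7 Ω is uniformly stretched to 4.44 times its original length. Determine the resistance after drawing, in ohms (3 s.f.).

Volume constant ⇒ A' = A/k with k = 4.44. R' = ρ(kL)/(A/k) = k²R.
R' = 19.71 × 41.7 = 822 Ω

822 Ω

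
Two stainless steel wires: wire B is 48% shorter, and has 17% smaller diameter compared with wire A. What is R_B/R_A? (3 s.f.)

0.755

R ∝ L/d², so R_B/R_A = (1 − 48/100) × (1 − 17/100)⁻²
= 0.52 × 1.452 = 0.755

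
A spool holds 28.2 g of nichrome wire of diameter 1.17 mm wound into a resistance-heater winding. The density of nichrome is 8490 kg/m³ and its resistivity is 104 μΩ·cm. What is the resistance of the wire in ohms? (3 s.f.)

ρ = 104 μΩ·cm = 1.04×10^-6 Ω·m
A = π(d/2)² = π(5.8500e-04 m)² = 1.0751e-06 m²
L = m/(density·A) = 0.0282/(8490×1.0751e-06) = 3.089 m
R = ρL/A = (1.04×10^-6)(3.089)/(1.0751e-06) = 2.99 Ω

2.99 Ω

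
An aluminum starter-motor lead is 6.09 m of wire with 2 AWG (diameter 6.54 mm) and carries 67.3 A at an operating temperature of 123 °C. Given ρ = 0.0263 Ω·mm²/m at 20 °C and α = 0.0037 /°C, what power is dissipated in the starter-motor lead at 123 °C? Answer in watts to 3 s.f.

ρ = 0.0263 Ω·mm²/m = 2.63×10^-8 Ω·m
A = π(6.54/2 mm)² = π(3.2700e-03 m)² = 3.359e-05 m²
R₍20₎ = ρL/A = (2.63×10^-8)(6.09)/(3.359e-05) = 0.004768 Ω
R₍123₎ = R₍20₎(1 + αΔT) = 0.004768 × (1 + 0.0037×103) = 0.006585 Ω
P = I²R = (67.3)² × 0.006585 = 29.8 W

29.8 W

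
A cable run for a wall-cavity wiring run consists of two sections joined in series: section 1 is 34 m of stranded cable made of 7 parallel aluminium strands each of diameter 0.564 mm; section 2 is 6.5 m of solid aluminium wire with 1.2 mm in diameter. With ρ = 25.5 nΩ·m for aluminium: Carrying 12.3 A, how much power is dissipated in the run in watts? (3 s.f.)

97.2 W

ρ = 25.5 nΩ·m = 2.55×10^-8 Ω·m
Section 1: A_strand = π(2.8200e-04)² = 2.498e-07 m²; R₁ = ρL/(N·A_s) = (2.55×10^-8)(34)/(7×2.498e-07) = 0.4958 Ω
Section 2: A = π(d/2)² = π(6.0000e-04 m)² = 1.131e-06 m²
R₂ = (2.55×10^-8)(6.5)/(1.131e-06) = 0.1466 Ω
R = R₁ + R₂ = 0.6423 Ω
P = I²R = (12.3)² × 0.6423 = 97.2 W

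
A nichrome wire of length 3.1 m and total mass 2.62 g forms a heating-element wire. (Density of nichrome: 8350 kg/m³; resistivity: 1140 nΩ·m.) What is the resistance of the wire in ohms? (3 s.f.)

34.9 Ω

ρ = 1140 nΩ·m = 1.14×10^-6 Ω·m
A = m/(density·L) = 0.00262/(8350×3.1) = 1.0122e-07 m²
R = ρL/A = (1.14×10^-6)(3.1)/(1.0122e-07) = 34.9 Ω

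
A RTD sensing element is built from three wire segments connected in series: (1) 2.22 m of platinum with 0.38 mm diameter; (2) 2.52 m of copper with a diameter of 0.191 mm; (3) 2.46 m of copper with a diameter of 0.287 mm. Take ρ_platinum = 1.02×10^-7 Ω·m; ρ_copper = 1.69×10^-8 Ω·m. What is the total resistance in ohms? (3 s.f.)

Seg 1: A = π(d/2)² = π(1.9000e-04 m)² = 1.134e-07 m²
R_1 = (1.02×10^-7)(2.22)/(1.134e-07) = 1.997 Ω
Seg 2: A = π(d/2)² = π(9.5500e-05 m)² = 2.865e-08 m²
R_2 = (1.69×10^-8)(2.52)/(2.865e-08) = 1.486 Ω
Seg 3: A = π(d/2)² = π(1.4350e-04 m)² = 6.469e-08 m²
R_3 = (1.69×10^-8)(2.46)/(6.469e-08) = 0.6426 Ω
R_total = R_1 + R_2 + R_3 = 4.13 Ω

4.13 Ω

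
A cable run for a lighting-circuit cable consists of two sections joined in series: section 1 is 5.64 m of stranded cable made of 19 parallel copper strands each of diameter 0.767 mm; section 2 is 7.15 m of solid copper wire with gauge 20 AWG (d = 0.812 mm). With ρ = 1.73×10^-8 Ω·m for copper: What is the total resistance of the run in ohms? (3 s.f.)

Section 1: A_strand = π(3.8350e-04)² = 4.620e-07 m²; R₁ = ρL/(N·A_s) = (1.73×10^-8)(5.64)/(19×4.620e-07) = 0.01111 Ω
Section 2: A = π(0.812/2 mm)² = π(4.0600e-04 m)² = 5.178e-07 m²
R₂ = (1.73×10^-8)(7.15)/(5.178e-07) = 0.2389 Ω
R = R₁ + R₂ = 0.250 Ω

0.250 Ω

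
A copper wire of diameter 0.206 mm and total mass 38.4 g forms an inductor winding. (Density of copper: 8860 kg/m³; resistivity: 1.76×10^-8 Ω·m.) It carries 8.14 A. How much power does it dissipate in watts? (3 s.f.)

A = π(d/2)² = π(1.0300e-04 m)² = 3.3329e-08 m²
L = m/(density·A) = 0.0384/(8860×3.3329e-08) = 130 m
R = ρL/A = (1.76×10^-8)(130)/(3.3329e-08) = 68.67 Ω
P = I²R = (8.14)² × 68.67 = 4550 W

4550 W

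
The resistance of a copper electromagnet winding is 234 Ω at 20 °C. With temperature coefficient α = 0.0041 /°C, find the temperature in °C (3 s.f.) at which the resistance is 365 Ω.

157 °C

R = R₀(1 + α(T − T₀)) ⇒ T = T₀ + (R/R₀ − 1)/α
T = 20 + (365/234 − 1)/0.0041 = 20 + (0.5598)/0.0041 = 157 °C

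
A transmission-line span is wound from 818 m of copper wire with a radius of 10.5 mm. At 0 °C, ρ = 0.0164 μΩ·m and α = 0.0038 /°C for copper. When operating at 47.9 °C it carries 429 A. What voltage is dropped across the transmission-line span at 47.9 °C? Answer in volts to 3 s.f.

ρ = 0.0164 μΩ·m = 1.64×10^-8 Ω·m
A = πr² = π(1.0500e-02 m)² = 3.464e-04 m²
R₍0₎ = ρL/A = (1.64×10^-8)(818)/(3.464e-04) = 0.03873 Ω
R₍47.9₎ = R₍0₎(1 + αΔT) = 0.03873 × (1 + 0.0038×47.9) = 0.04578 Ω
V = IR = 429 × 0.04578 = 19.6 V

19.6 V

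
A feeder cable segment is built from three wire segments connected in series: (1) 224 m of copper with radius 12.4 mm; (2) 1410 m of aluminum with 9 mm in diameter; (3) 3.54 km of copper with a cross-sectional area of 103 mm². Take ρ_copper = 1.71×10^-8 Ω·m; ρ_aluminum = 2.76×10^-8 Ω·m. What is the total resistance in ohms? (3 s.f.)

Seg 1: A = πr² = π(1.2400e-02 m)² = 4.831e-04 m²
R_1 = (1.71×10^-8)(224)/(4.831e-04) = 0.00793 Ω
Seg 2: A = π(d/2)² = π(4.5000e-03 m)² = 6.362e-05 m²
R_2 = (2.76×10^-8)(1410)/(6.362e-05) = 0.6117 Ω
Seg 3: A = 103 mm² = 1.030e-04 m²
R_3 = (1.71×10^-8)(3540)/(1.030e-04) = 0.5877 Ω
R_total = R_1 + R_2 + R_3 = 1.21 Ω

1.21 Ω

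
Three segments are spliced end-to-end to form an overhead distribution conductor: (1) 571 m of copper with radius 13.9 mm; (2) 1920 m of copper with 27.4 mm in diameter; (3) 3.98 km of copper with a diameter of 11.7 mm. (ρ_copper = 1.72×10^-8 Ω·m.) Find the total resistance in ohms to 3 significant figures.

Seg 1: A = πr² = π(1.3900e-02 m)² = 6.070e-04 m²
R_1 = (1.72×10^-8)(571)/(6.070e-04) = 0.01618 Ω
Seg 2: A = π(d/2)² = π(1.3700e-02 m)² = 5.896e-04 m²
R_2 = (1.72×10^-8)(1920)/(5.896e-04) = 0.05601 Ω
Seg 3: A = π(d/2)² = π(5.8500e-03 m)² = 1.075e-04 m²
R_3 = (1.72×10^-8)(3980)/(1.075e-04) = 0.6367 Ω
R_total = R_1 + R_2 + R_3 = 0.709 Ω

0.709 Ω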